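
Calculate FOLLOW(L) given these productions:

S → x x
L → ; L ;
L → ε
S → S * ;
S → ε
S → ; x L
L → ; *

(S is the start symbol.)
{ $, '*', ';' }

To compute FOLLOW(L), find every occurrence of L on a right-hand side N → α L β: add FIRST(β) \ {ε}, and if β is empty or nullable also add FOLLOW(N). Iterate to a fixed point.

In L → ; L ;: L is followed by ';', add FIRST(';') \ {ε} = { ';' }
In S → ; x L: L is at the end, add FOLLOW(S)

The FOLLOW sets referred to above (computed the same way, to a fixed point):
  FOLLOW(S) = { $, '*' }

Taking the union: FOLLOW(L) = { $, '*', ';' }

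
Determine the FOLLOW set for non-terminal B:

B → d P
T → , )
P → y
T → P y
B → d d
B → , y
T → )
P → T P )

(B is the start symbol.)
{ $ }

To compute FOLLOW(B), find every occurrence of B on a right-hand side N → α B β: add FIRST(β) \ {ε}, and if β is empty or nullable also add FOLLOW(N). Iterate to a fixed point.

B is the start symbol, so $ ∈ FOLLOW(B).
B does not occur on any right-hand side.

Taking the union: FOLLOW(B) = { $ }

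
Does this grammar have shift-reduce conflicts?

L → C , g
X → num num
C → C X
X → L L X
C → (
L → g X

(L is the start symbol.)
Augment with L' → L and build the canonical LR(0) collection (I0 = CLOSURE({[L' → . L]}), then GOTO on every symbol after a dot until no new states appear). It has 14 states:
  I0: { [C → . (], [C → . C X], [L → . C , g], [L → . g X], [L' → . L] }  — shift
  I1: { [C → ( .] }  — reduce
  I2: { [C → . (], [C → . C X], [C → C . X], [L → . C , g], [L → . g X], [L → C . , g], [X → . L L X], [X → . num num] }  — shift
  I3: { [L' → L .] }  — accept
  I4: { [C → . (], [C → . C X], [L → . C , g], [L → . g X], [L → g . X], [X → . L L X], [X → . num num] }  — shift
  I5: { [C → . (], [C → . C X], [L → . C , g], [L → . g X], [X → L . L X] }  — shift
  I6: { [L → g X .] }  — reduce
  I7: { [X → num . num] }  — shift
  I8: { [X → num num .] }  — reduce
  I9: { [C → . (], [C → . C X], [L → . C , g], [L → . g X], [X → . L L X], [X → . num num], [X → L L . X] }  — shift
  I10: { [X → L L X .] }  — reduce
  I11: { [L → C , . g] }  — shift
  I12: { [C → C X .] }  — reduce
  I13: { [L → C , g .] }  — reduce

No state contains both a complete item and a shift item.

Answer: No shift-reduce conflicts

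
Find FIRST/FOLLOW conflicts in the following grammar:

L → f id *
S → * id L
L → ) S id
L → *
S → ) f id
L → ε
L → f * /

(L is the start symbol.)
No FIRST/FOLLOW conflicts.

A FIRST/FOLLOW conflict occurs when a non-terminal N has a nullable alternative N → β (β ⇒* ε) and another alternative N → α with FIRST(α) ∩ FOLLOW(N) ≠ ∅: on such a lookahead the parser cannot decide between expanding α and letting N vanish via β.

Nullable non-terminals: L.

L: nullable alternative(s) L → ε; FOLLOW(L) = { $, 'id' }
  L → f id *: FIRST \ {ε} = { 'f' } — disjoint from FOLLOW(L)
  L → ) S id: FIRST \ {ε} = { ')' } — disjoint from FOLLOW(L)
  L → *: FIRST \ {ε} = { '*' } — disjoint from FOLLOW(L)
  L → ε: FIRST \ {ε} = { } — this is the only nullable alternative, skip
  L → f * /: FIRST \ {ε} = { 'f' } — disjoint from FOLLOW(L)

S has no nullable alternative, so no FIRST/FOLLOW check is needed there.

No FIRST/FOLLOW conflicts found.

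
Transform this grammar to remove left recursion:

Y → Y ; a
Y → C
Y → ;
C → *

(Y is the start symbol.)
Y is directly left-recursive. The standard transformation for
  A → A α₁ | ... | A α_m | β₁ | ... | β_n
is
  A  → β₁ A' | ... | β_n A'
  A' → α₁ A' | ... | α_m A' | ε

Y → C becomes Y → C Y'
Y → ; becomes Y → ; Y'
Y → Y ; a becomes Y' → ; a Y'
Add Y' → ε

Productions for other non-terminals are unchanged:
  C → *

Resulting grammar:
Y → C Y'
Y → ; Y'
Y' → ; a Y'
Y' → ε
C → *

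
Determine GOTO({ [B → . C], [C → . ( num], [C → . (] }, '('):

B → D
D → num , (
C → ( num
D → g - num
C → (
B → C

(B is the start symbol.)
GOTO(I, '(') = CLOSURE({ [A → αX.β] : [A → α.Xβ] ∈ I, X = '(' })

Items with dot before '(', with the dot advanced:
  [C → . (] → [C → ( .]
  [C → . ( num] → [C → ( . num]
Closure adds nothing (no advanced item has the dot before a non-terminal).

GOTO = { [C → ( . num], [C → ( .] }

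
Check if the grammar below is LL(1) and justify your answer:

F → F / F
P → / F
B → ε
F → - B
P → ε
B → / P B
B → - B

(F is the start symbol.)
A grammar is LL(1) if for each non-terminal N with multiple productions, the predict sets of those productions are pairwise disjoint, where PREDICT(N → α) = (FIRST(α) \ {ε}) ∪ (FOLLOW(N) if α ⇒* ε).

Relevant sets:
  FIRST(F) = { '-' }
  FOLLOW(P) = { $, '-', '/' }
  FOLLOW(B) = { $, '-', '/' }

For F:
  PREDICT(F → F '/' F) = { '-' }
  PREDICT(F → '-' B) = { '-' }
For P:
  PREDICT(P → '/' F) = { '/' }
  PREDICT(P → ε) = { $, '-', '/' }
For B:
  PREDICT(B → ε) = { $, '-', '/' }
  PREDICT(B → '/' P B) = { '/' }
  PREDICT(B → '-' B) = { '-' }

Conflict found: Predict set conflict for F: { '-' }
The grammar is NOT LL(1).

Answer: No. Predict set conflict for F: { '-' }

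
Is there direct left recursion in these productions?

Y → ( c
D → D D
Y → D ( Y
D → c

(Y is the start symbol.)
Yes, D is left-recursive

Direct left recursion occurs when N → N α for some non-terminal N (the right-hand side begins with the left-hand side itself).

Y → ( c: starts with '('
D → D D: LEFT RECURSIVE (starts with D)
Y → D ( Y: starts with D
D → c: starts with c

The grammar has direct left recursion on: D.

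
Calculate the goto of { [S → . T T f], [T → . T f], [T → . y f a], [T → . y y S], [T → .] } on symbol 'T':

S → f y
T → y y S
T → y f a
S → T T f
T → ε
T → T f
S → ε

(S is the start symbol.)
GOTO(I, 'T') = CLOSURE({ [A → αX.β] : [A → α.Xβ] ∈ I, X = 'T' })

Items with dot before 'T', with the dot advanced:
  [S → . T T f] → [S → T . T f]
  [T → . T f] → [T → T . f]
Closure of the advanced items:
  [S → T . T f] has the dot before T: add [T → . y y S], [T → . y f a], [T → .], [T → . T f]

GOTO = { [S → T . T f], [T → . T f], [T → . y f a], [T → . y y S], [T → .], [T → T . f] }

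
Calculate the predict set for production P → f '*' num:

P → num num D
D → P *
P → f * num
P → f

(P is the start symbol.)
PREDICT(P → f '*' num) = (FIRST(RHS) \ {ε}) ∪ (FOLLOW(P) if ε ∈ FIRST(RHS), i.e. RHS ⇒* ε)
FIRST(f '*' num) = { 'f' }
ε ∉ FIRST(f '*' num), so FOLLOW(P) is not added.
PREDICT(P → f '*' num) = { 'f' }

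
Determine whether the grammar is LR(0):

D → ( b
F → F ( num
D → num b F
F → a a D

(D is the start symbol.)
No. Shift-reduce conflict between [D → num b F .] and [F → F . ( num]

A grammar is LR(0) if no state in the canonical LR(0) collection has:
  - both a shift item (dot before a terminal) and a complete item (shift-reduce conflict), or
  - two or more complete items (reduce-reduce conflict; the accept item [D' → D .] counts as a complete item here).

Augment with D' → D and build the canonical LR(0) collection (I0 = CLOSURE({[D' → . D]}), then GOTO on every symbol after a dot until no new states appear). It has 12 states:
  I0: { [D → . ( b], [D → . num b F], [D' → . D] }  — shift
  I1: { [D → ( . b] }  — shift
  I2: { [D' → D .] }  — accept
  I3: { [D → num . b F] }  — shift
  I4: { [D → num b . F], [F → . F ( num], [F → . a a D] }  — shift
  I5: { [D → num b F .], [F → F . ( num] }  — shift, reduce
  I6: { [F → a . a D] }  — shift
  I7: { [D → . ( b], [D → . num b F], [F → a a . D] }  — shift
  I8: { [F → a a D .] }  — reduce
  I9: { [F → F ( . num] }  — shift
  I10: { [F → F ( num .] }  — reduce
  I11: { [D → ( b .] }  — reduce

Conflict in state I5:
  Shift-reduce conflict between [D → num b F .] and [F → F . ( num]
So the grammar is NOT LR(0).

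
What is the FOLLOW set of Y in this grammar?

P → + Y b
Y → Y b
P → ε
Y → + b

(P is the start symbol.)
In P → + Y b: Y is followed by b, add FIRST(b) \ {ε} = { 'b' }
In Y → Y b: Y is followed by b, add FIRST(b) \ {ε} = { 'b' }

Taking the union: FOLLOW(Y) = { 'b' }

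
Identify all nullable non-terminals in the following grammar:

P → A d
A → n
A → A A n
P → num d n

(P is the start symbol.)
There are no ε-productions, so no non-terminal can derive ε.
No non-terminals are nullable.

Answer: None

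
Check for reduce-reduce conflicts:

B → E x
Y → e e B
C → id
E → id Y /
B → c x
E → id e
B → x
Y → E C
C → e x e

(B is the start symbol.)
A reduce-reduce conflict occurs when an LR(0) state has two complete items [A → α .] and [B → β .] — both call for a reduction, and with no lookahead the parser cannot choose between them.

Augment with B' → B and build the canonical LR(0) collection (I0 = CLOSURE({[B' → . B]}), then GOTO on every symbol after a dot until no new states appear). It has 19 states:
  I0: { [B → . E x], [B → . c x], [B → . x], [B' → . B], [E → . id Y /], [E → . id e] }  — shift
  I1: { [B' → B .] }  — accept
  I2: { [B → E . x] }  — shift
  I3: { [B → c . x] }  — shift
  I4: { [E → . id Y /], [E → . id e], [E → id . Y /], [E → id . e], [Y → . E C], [Y → . e e B] }  — shift
  I5: { [B → x .] }  — reduce
  I6: { [C → . e x e], [C → . id], [Y → E . C] }  — shift
  I7: { [E → id Y . /] }  — shift
  I8: { [E → id e .], [Y → e . e B] }  — shift, reduce
  I9: { [B → . E x], [B → . c x], [B → . x], [E → . id Y /], [E → . id e], [Y → e e . B] }  — shift
  I10: { [Y → e e B .] }  — reduce
  I11: { [E → id Y / .] }  — reduce
  I12: { [Y → E C .] }  — reduce
  I13: { [C → e . x e] }  — shift
  I14: { [C → id .] }  — reduce
  I15: { [C → e x . e] }  — shift
  I16: { [C → e x e .] }  — reduce
  I17: { [B → c x .] }  — reduce
  I18: { [B → E x .] }  — reduce

No state contains more than one complete item.

Answer: No reduce-reduce conflicts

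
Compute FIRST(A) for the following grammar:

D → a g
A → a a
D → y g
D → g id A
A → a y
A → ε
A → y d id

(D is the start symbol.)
From A → a a:
  - a is a terminal: add 'a' and stop
From A → a y:
  - a is a terminal: add 'a' and stop
From A → ε:
  - ε-production, so ε ∈ FIRST(A)
From A → y d id:
  - y is a terminal: add 'y' and stop

Collecting: FIRST(A) = { 'a', 'y', ε }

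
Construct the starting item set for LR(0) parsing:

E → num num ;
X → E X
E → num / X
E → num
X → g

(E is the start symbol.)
{ [E → . num / X], [E → . num num ;], [E → . num], [E' → . E] }

First, augment the grammar with E' → E
I₀ = CLOSURE({ [E' → . E] }):
  [E' → . E] has the dot before E: add [E → . num num ;], [E → . num / X], [E → . num]
No further items can be added.

I₀ = { [E → . num / X], [E → . num num ;], [E → . num], [E' → . E] }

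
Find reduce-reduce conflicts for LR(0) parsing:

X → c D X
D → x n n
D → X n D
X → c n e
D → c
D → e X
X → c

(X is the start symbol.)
Yes — I5: [D → c .] vs [X → c .]

A reduce-reduce conflict occurs when an LR(0) state has two complete items [A → α .] and [B → β .] — both call for a reduction, and with no lookahead the parser cannot choose between them.

Augment with X' → X and build the canonical LR(0) collection (I0 = CLOSURE({[X' → . X]}), then GOTO on every symbol after a dot until no new states appear). It has 16 states:
  I0: { [X → . c D X], [X → . c n e], [X → . c], [X' → . X] }  — shift
  I1: { [X' → X .] }  — accept
  I2: { [D → . X n D], [D → . c], [D → . e X], [D → . x n n], [X → . c D X], [X → . c n e], [X → . c], [X → c . D X], [X → c . n e], [X → c .] }  — shift, reduce
  I3: { [X → . c D X], [X → . c n e], [X → . c], [X → c D . X] }  — shift
  I4: { [D → X . n D] }  — shift
  I5: { [D → . X n D], [D → . c], [D → . e X], [D → . x n n], [D → c .], [X → . c D X], [X → . c n e], [X → . c], [X → c . D X], [X → c . n e], [X → c .] }  — shift, 2 reduces
  I6: { [D → e . X], [X → . c D X], [X → . c n e], [X → . c] }  — shift
  I7: { [X → c n . e] }  — shift
  I8: { [D → x . n n] }  — shift
  I9: { [D → x n . n] }  — shift
  I10: { [D → x n n .] }  — reduce
  I11: { [X → c n e .] }  — reduce
  I12: { [D → e X .] }  — reduce
  I13: { [D → . X n D], [D → . c], [D → . e X], [D → . x n n], [D → X n . D], [X → . c D X], [X → . c n e], [X → . c] }  — shift
  I14: { [D → X n D .] }  — reduce
  I15: { [X → c D X .] }  — reduce

I5 contains complete items [D → c .], [X → c .] — reduce-reduce conflict.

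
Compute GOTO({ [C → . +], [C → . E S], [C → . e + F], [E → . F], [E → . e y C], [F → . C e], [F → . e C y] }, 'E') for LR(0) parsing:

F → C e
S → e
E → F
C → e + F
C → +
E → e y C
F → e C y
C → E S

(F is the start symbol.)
GOTO(I, 'E') = CLOSURE({ [A → αX.β] : [A → α.Xβ] ∈ I, X = 'E' })

Items with dot before 'E', with the dot advanced:
  [C → . E S] → [C → E . S]
Closure of the advanced items:
  [C → E . S] has the dot before S: add [S → . e]

GOTO = { [C → E . S], [S → . e] }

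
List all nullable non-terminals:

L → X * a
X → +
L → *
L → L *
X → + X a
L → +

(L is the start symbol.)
There are no ε-productions, so no non-terminal can derive ε.
No non-terminals are nullable.

Answer: None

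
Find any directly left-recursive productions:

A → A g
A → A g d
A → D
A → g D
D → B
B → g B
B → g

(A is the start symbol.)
Direct left recursion occurs when N → N α for some non-terminal N (the right-hand side begins with the left-hand side itself).

A → A g: LEFT RECURSIVE (starts with A)
A → A g d: LEFT RECURSIVE (starts with A)
A → D: starts with D
A → g D: starts with g
D → B: starts with B
B → g B: starts with g
B → g: starts with g

The grammar has direct left recursion on: A.

Answer: Yes, A is left-recursive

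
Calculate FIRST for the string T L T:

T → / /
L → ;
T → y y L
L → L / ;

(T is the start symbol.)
{ '/', 'y' }

FIRST sets of the non-terminals involved (from the grammar, by fixed-point iteration):
  FIRST(T) = { '/', 'y' }

To compute FIRST(T L T), process the symbols left to right:
Symbol T is a non-terminal. Add FIRST(T) \ {ε} = { '/', 'y' }
T is not nullable (ε ∉ FIRST(T)), so stop here.
FIRST(T L T) = { '/', 'y' }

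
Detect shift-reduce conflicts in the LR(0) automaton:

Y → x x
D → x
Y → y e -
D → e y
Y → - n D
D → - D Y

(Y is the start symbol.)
No shift-reduce conflicts

A shift-reduce conflict occurs when an LR(0) state has both:
  - a complete (reduce) item [A → α .] (dot at the end), and
  - a shift item [B → β . c γ] (dot before a terminal).

Augment with Y' → Y and build the canonical LR(0) collection (I0 = CLOSURE({[Y' → . Y]}), then GOTO on every symbol after a dot until no new states appear). It has 16 states:
  I0: { [Y → . - n D], [Y → . x x], [Y → . y e -], [Y' → . Y] }  — shift
  I1: { [Y → - . n D] }  — shift
  I2: { [Y' → Y .] }  — accept
  I3: { [Y → x . x] }  — shift
  I4: { [Y → y . e -] }  — shift
  I5: { [Y → y e . -] }  — shift
  I6: { [Y → y e - .] }  — reduce
  I7: { [Y → x x .] }  — reduce
  I8: { [D → . - D Y], [D → . e y], [D → . x], [Y → - n . D] }  — shift
  I9: { [D → - . D Y], [D → . - D Y], [D → . e y], [D → . x] }  — shift
  I10: { [Y → - n D .] }  — reduce
  I11: { [D → e . y] }  — shift
  I12: { [D → x .] }  — reduce
  I13: { [D → e y .] }  — reduce
  I14: { [D → - D . Y], [Y → . - n D], [Y → . x x], [Y → . y e -] }  — shift
  I15: { [D → - D Y .] }  — reduce

No state contains both a complete item and a shift item.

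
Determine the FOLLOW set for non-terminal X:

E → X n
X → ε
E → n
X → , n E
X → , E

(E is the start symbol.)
{ 'n' }

To compute FOLLOW(X), find every occurrence of X on a right-hand side N → α X β: add FIRST(β) \ {ε}, and if β is empty or nullable also add FOLLOW(N). Iterate to a fixed point.

In E → X n: X is followed by n, add FIRST(n) \ {ε} = { 'n' }

Taking the union: FOLLOW(X) = { 'n' }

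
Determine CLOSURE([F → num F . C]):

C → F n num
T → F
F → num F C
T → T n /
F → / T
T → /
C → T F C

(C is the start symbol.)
Start with: [F → num F . C]
  [F → num F . C] has the dot before C: add [C → . F n num], [C → . T F C]
  [C → . F n num] has the dot before F: add [F → . num F C], [F → . / T]
  [C → . T F C] has the dot before T: add [T → . F], [T → . T n /], [T → . /]
No further items can be added.

CLOSURE = { [C → . F n num], [C → . T F C], [F → . / T], [F → . num F C], [F → num F . C], [T → . /], [T → . F], [T → . T n /] }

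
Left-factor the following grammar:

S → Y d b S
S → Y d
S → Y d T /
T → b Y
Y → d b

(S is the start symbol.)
Left-factoring transforms A → αβ₁ | αβ₂ into A → αA' and A' → β₁ | β₂
(α is the longest common prefix among the alternatives). Repeat until
no nonterminal has two alternatives with a common prefix.

Round 1: S has alternatives sharing prefix 'Y d'. Introduce S': S → Y d S'
  Add: S' → b S
  Add: S' → ε
  Add: S' → T /

No remaining common prefixes — done.

Resulting grammar:
S → Y d S'
S' → b S
S' → ε
S' → T /
T → b Y
Y → d b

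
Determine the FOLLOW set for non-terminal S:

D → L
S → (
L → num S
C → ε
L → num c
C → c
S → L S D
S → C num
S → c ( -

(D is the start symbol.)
To compute FOLLOW(S), find every occurrence of S on a right-hand side N → α S β: add FIRST(β) \ {ε}, and if β is empty or nullable also add FOLLOW(N). Iterate to a fixed point.

In L → num S: S is at the end, add FOLLOW(L)
In S → L S D: S is followed by D, add FIRST(D) \ {ε} = { 'num' }

The FOLLOW sets referred to above (computed the same way, to a fixed point):
  FOLLOW(L) = { $, '(', 'c', 'num' }

Taking the union: FOLLOW(S) = { $, '(', 'c', 'num' }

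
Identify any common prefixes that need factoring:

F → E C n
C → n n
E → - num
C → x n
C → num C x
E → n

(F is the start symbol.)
Left-factoring is needed when two productions for the same non-terminal
share a common prefix on the right-hand side.

Productions for C:
  C → n n
  C → x n
  C → num C x
Productions for E:
  E → - num
  E → n

No common prefixes found.

Answer: No, left-factoring is not needed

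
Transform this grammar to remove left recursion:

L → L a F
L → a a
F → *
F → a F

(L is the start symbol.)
L is directly left-recursive. The standard transformation for
  A → A α₁ | ... | A α_m | β₁ | ... | β_n
is
  A  → β₁ A' | ... | β_n A'
  A' → α₁ A' | ... | α_m A' | ε

L → a a becomes L → a a L'
L → L a F becomes L' → a F L'
Add L' → ε

Productions for other non-terminals are unchanged:
  F → *
  F → a F

Resulting grammar:
L → a a L'
L' → a F L'
L' → ε
F → *
F → a F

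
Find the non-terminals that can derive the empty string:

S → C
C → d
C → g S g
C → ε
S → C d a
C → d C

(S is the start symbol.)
A non-terminal is nullable if it can derive ε (the empty string): either it has an ε-production, or it has a production whose right-hand side consists entirely of nullable non-terminals.

ε-productions: C → ε
So C is immediately nullable.
S → C: every symbol on the right is nullable, so S is nullable too.
Every non-terminal is now nullable.
Nullable = { 'C', 'S' }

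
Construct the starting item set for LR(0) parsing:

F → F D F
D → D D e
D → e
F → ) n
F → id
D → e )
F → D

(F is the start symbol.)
First, augment the grammar with F' → F
I₀ = CLOSURE({ [F' → . F] }):
  [F' → . F] has the dot before F: add [F → . F D F], [F → . ) n], [F → . id], [F → . D]
  [F → . D] has the dot before D: add [D → . D D e], [D → . e], [D → . e )]
No further items can be added.

I₀ = { [D → . D D e], [D → . e )], [D → . e], [F → . ) n], [F → . D], [F → . F D F], [F → . id], [F' → . F] }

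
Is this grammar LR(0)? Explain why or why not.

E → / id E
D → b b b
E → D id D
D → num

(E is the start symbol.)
A grammar is LR(0) if no state in the canonical LR(0) collection has:
  - both a shift item (dot before a terminal) and a complete item (shift-reduce conflict), or
  - two or more complete items (reduce-reduce conflict; the accept item [E' → E .] counts as a complete item here).

Augment with E' → E and build the canonical LR(0) collection (I0 = CLOSURE({[E' → . E]}), then GOTO on every symbol after a dot until no new states appear). It has 12 states:
  I0: { [D → . b b b], [D → . num], [E → . / id E], [E → . D id D], [E' → . E] }  — shift
  I1: { [E → / . id E] }  — shift
  I2: { [E → D . id D] }  — shift
  I3: { [E' → E .] }  — accept
  I4: { [D → b . b b] }  — shift
  I5: { [D → num .] }  — reduce
  I6: { [D → b b . b] }  — shift
  I7: { [D → b b b .] }  — reduce
  I8: { [D → . b b b], [D → . num], [E → D id . D] }  — shift
  I9: { [E → D id D .] }  — reduce
  I10: { [D → . b b b], [D → . num], [E → . / id E], [E → . D id D], [E → / id . E] }  — shift
  I11: { [E → / id E .] }  — reduce

Every state is either a pure shift/goto state or contains exactly one complete item and nothing to shift — no conflicts. The grammar is LR(0).

Answer: Yes, the grammar is LR(0)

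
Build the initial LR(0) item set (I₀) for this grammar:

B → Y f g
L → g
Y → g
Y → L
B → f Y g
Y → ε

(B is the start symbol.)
First, augment the grammar with B' → B
I₀ = CLOSURE({ [B' → . B] }):
  [B' → . B] has the dot before B: add [B → . Y f g], [B → . f Y g]
  [B → . Y f g] has the dot before Y: add [Y → . g], [Y → . L], [Y → .]
  [Y → . L] has the dot before L: add [L → . g]
No further items can be added.

I₀ = { [B → . Y f g], [B → . f Y g], [B' → . B], [L → . g], [Y → . L], [Y → . g], [Y → .] }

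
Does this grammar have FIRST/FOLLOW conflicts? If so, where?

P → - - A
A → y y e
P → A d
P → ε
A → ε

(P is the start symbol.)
Nullable non-terminals: A, P.
FIRST sets used below: FIRST(A) = { 'y', ε }

A: nullable alternative(s) A → ε; FOLLOW(A) = { $, 'd' }
  A → y y e: FIRST \ {ε} = { 'y' } — disjoint from FOLLOW(A)
  A → ε: FIRST \ {ε} = { } — this is the only nullable alternative, skip

P: nullable alternative(s) P → ε; FOLLOW(P) = { $ }
  P → - - A: FIRST \ {ε} = { '-' } — disjoint from FOLLOW(P)
  P → A d: FIRST \ {ε} = { 'd', 'y' } — disjoint from FOLLOW(P)
  P → ε: FIRST \ {ε} = { } — this is the only nullable alternative, skip

No FIRST/FOLLOW conflicts found.

Answer: No FIRST/FOLLOW conflicts.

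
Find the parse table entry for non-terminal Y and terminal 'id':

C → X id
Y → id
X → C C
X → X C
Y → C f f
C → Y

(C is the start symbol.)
To find M[Y, 'id'], we find productions for Y where 'id' is in the predict set (PREDICT(N → α) = (FIRST(α) \ {ε}) ∪ (FOLLOW(N) if α ⇒* ε)).

Relevant sets:
  FIRST(C) = { 'id' }

Y → id: PREDICT = { 'id' }
  'id' is in predict set, so this production goes in M[Y, 'id']
Y → C f f: PREDICT = { 'id' }
  'id' is in predict set, so this production goes in M[Y, 'id']

M[Y, 'id'] = Y → id, Y → C f f  (a multiply-defined cell — the grammar is not LL(1))

Answer: Y → id, Y → C f f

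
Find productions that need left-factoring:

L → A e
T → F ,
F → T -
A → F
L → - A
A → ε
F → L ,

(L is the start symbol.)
Left-factoring is needed when two productions for the same non-terminal
share a common prefix on the right-hand side.

Productions for L:
  L → A e
  L → - A
Productions for F:
  F → T -
  F → L ,
Productions for A:
  A → F
  A → ε

No common prefixes found.

Answer: No, left-factoring is not needed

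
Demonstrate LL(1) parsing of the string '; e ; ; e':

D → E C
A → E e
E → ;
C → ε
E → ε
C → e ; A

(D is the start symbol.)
LL(1) parsing maintains a stack (initially the start symbol over $) and the input. At each step: if the stack top is a terminal, match it against the current input token; if it is a non-terminal N, replace it with the RHS of M[N, lookahead] (the unique production whose predict set contains the lookahead).

Stack is shown with the top on the left.

Stack    Input        Action
----------------------------
D $      ; e ; ; e $  output D → E C
E C $    ; e ; ; e $  output E → ;
; C $    ; e ; ; e $  match ';'
C $      e ; ; e $    output C → e ; A
e ; A $  e ; ; e $    match 'e'
; A $    ; ; e $      match ';'
A $      ; e $        output A → E e
E e $    ; e $        output E → ;
; e $    ; e $        match ';'
e $      e $          match 'e'
$        $            accept

The string is accepted.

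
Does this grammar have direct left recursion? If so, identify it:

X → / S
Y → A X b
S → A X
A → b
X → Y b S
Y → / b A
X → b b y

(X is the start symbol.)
Direct left recursion occurs when N → N α for some non-terminal N (the right-hand side begins with the left-hand side itself).

X → / S: starts with '/'
Y → A X b: starts with A
S → A X: starts with A
A → b: starts with b
X → Y b S: starts with Y
Y → / b A: starts with '/'
X → b b y: starts with b

No direct left recursion found.

Answer: No direct left recursion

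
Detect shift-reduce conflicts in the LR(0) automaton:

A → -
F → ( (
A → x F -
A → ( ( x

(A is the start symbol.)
A shift-reduce conflict occurs when an LR(0) state has both:
  - a complete (reduce) item [A → α .] (dot at the end), and
  - a shift item [B → β . c γ] (dot before a terminal).

Augment with A' → A and build the canonical LR(0) collection (I0 = CLOSURE({[A' → . A]}), then GOTO on every symbol after a dot until no new states appear). It has 11 states:
  I0: { [A → . ( ( x], [A → . -], [A → . x F -], [A' → . A] }  — shift
  I1: { [A → ( . ( x] }  — shift
  I2: { [A → - .] }  — reduce
  I3: { [A' → A .] }  — accept
  I4: { [A → x . F -], [F → . ( (] }  — shift
  I5: { [F → ( . (] }  — shift
  I6: { [A → x F . -] }  — shift
  I7: { [A → x F - .] }  — reduce
  I8: { [F → ( ( .] }  — reduce
  I9: { [A → ( ( . x] }  — shift
  I10: { [A → ( ( x .] }  — reduce

No state contains both a complete item and a shift item.

Answer: No shift-reduce conflicts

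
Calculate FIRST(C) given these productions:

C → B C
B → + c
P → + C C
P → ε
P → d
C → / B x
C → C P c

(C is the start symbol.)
To compute FIRST(C), examine every production with C on the left-hand side, reading each right-hand side left to right until a non-nullable symbol is reached.

FIRST sets of the other non-terminals involved (by the same procedure, iterated to a fixed point):
  FIRST(B) = { '+' }

From C → B C:
  - B is a non-terminal: add FIRST(B) \ {ε} = { '+' }
    B is not nullable, so stop
From C → / B x:
  - '/' is a terminal: add '/' and stop
From C → C P c:
  - C is the symbol being defined: contributes nothing new
    C is not nullable, so stop

Collecting: FIRST(C) = { '+', '/' }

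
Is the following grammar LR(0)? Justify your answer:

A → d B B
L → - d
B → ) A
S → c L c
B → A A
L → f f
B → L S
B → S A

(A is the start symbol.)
A grammar is LR(0) if no state in the canonical LR(0) collection has:
  - both a shift item (dot before a terminal) and a complete item (shift-reduce conflict), or
  - two or more complete items (reduce-reduce conflict; the accept item [A' → A .] counts as a complete item here).

Augment with A' → A and build the canonical LR(0) collection (I0 = CLOSURE({[A' → . A]}), then GOTO on every symbol after a dot until no new states appear). It has 20 states:
  I0: { [A → . d B B], [A' → . A] }  — shift
  I1: { [A' → A .] }  — accept
  I2: { [A → . d B B], [A → d . B B], [B → . ) A], [B → . A A], [B → . L S], [B → . S A], [L → . - d], [L → . f f], [S → . c L c] }  — shift
  I3: { [A → . d B B], [B → ) . A] }  — shift
  I4: { [L → - . d] }  — shift
  I5: { [A → . d B B], [B → A . A] }  — shift
  I6: { [A → . d B B], [A → d B . B], [B → . ) A], [B → . A A], [B → . L S], [B → . S A], [L → . - d], [L → . f f], [S → . c L c] }  — shift
  I7: { [B → L . S], [S → . c L c] }  — shift
  I8: { [A → . d B B], [B → S . A] }  — shift
  I9: { [L → . - d], [L → . f f], [S → c . L c] }  — shift
  I10: { [L → f . f] }  — shift
  I11: { [L → f f .] }  — reduce
  I12: { [S → c L . c] }  — shift
  I13: { [S → c L c .] }  — reduce
  I14: { [B → S A .] }  — reduce
  I15: { [B → L S .] }  — reduce
  I16: { [A → d B B .] }  — reduce
  I17: { [B → A A .] }  — reduce
  I18: { [L → - d .] }  — reduce
  I19: { [B → ) A .] }  — reduce

Every state is either a pure shift/goto state or contains exactly one complete item and nothing to shift — no conflicts. The grammar is LR(0).

Answer: Yes, the grammar is LR(0)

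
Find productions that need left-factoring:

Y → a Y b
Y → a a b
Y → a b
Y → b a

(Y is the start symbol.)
Left-factoring is needed when two productions for the same non-terminal
share a common prefix on the right-hand side.

Productions for Y:
  Y → a Y b
  Y → a a b
  Y → a b
  Y → b a

Found common prefix 'a' in productions for Y

Answer: Yes, Y has productions with common prefix 'a'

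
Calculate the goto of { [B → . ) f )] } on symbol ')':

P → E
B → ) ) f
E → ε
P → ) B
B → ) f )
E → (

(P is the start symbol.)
{ [B → ) . f )] }

GOTO(I, ')') = CLOSURE({ [A → αX.β] : [A → α.Xβ] ∈ I, X = ')' })

Items with dot before ')', with the dot advanced:
  [B → . ) f )] → [B → ) . f )]
Closure adds nothing (no advanced item has the dot before a non-terminal).

GOTO = { [B → ) . f )] }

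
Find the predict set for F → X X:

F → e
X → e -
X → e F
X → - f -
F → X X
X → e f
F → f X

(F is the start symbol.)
PREDICT(F → X X) = (FIRST(RHS) \ {ε}) ∪ (FOLLOW(F) if ε ∈ FIRST(RHS), i.e. RHS ⇒* ε)
FIRST(X) = { '-', 'e' }
FIRST(X X) = { '-', 'e' }
ε ∉ FIRST(X X), so FOLLOW(F) is not added.
PREDICT(F → X X) = { '-', 'e' }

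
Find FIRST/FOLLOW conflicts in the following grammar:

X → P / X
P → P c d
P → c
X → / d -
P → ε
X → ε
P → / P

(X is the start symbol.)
A FIRST/FOLLOW conflict occurs when a non-terminal N has a nullable alternative N → β (β ⇒* ε) and another alternative N → α with FIRST(α) ∩ FOLLOW(N) ≠ ∅: on such a lookahead the parser cannot decide between expanding α and letting N vanish via β.

Nullable non-terminals: P, X.
FIRST sets used below: FIRST(P) = { '/', 'c', ε }

P: nullable alternative(s) P → ε; FOLLOW(P) = { '/', 'c' }
  P → P c d: FIRST \ {ε} = { '/', 'c' } — overlaps FOLLOW(P) on { '/', 'c' }: CONFLICT
  P → c: FIRST \ {ε} = { 'c' } — overlaps FOLLOW(P) on { 'c' }: CONFLICT
  P → ε: FIRST \ {ε} = { } — this is the only nullable alternative, skip
  P → / P: FIRST \ {ε} = { '/' } — overlaps FOLLOW(P) on { '/' }: CONFLICT

X: nullable alternative(s) X → ε; FOLLOW(X) = { $ }
  X → P / X: FIRST \ {ε} = { '/', 'c' } — disjoint from FOLLOW(X)
  X → / d -: FIRST \ {ε} = { '/' } — disjoint from FOLLOW(X)
  X → ε: FIRST \ {ε} = { } — this is the only nullable alternative, skip

So the grammar has 3 FIRST/FOLLOW conflicts (marked CONFLICT above).

Answer: Yes. P → P c d with FOLLOW(P) on { '/', 'c' }; P → c with FOLLOW(P) on { 'c' }; P → '/' P with FOLLOW(P) on { '/' }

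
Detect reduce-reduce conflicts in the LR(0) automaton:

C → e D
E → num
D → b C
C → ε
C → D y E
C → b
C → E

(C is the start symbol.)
Yes — I4: [C → .] vs [C → b .]

Augment with C' → C and build the canonical LR(0) collection (I0 = CLOSURE({[C' → . C]}), then GOTO on every symbol after a dot until no new states appear). It has 12 states:
  I0: { [C → . D y E], [C → . E], [C → . b], [C → . e D], [C → .], [C' → . C], [D → . b C], [E → . num] }  — shift, reduce
  I1: { [C' → C .] }  — accept
  I2: { [C → D . y E] }  — shift
  I3: { [C → E .] }  — reduce
  I4: { [C → . D y E], [C → . E], [C → . b], [C → . e D], [C → .], [C → b .], [D → . b C], [D → b . C], [E → . num] }  — shift, 2 reduces
  I5: { [C → e . D], [D → . b C] }  — shift
  I6: { [E → num .] }  — reduce
  I7: { [C → e D .] }  — reduce
  I8: { [C → . D y E], [C → . E], [C → . b], [C → . e D], [C → .], [D → . b C], [D → b . C], [E → . num] }  — shift, reduce
  I9: { [D → b C .] }  — reduce
  I10: { [C → D y . E], [E → . num] }  — shift
  I11: { [C → D y E .] }  — reduce

I4 contains complete items [C → .], [C → b .] — reduce-reduce conflict.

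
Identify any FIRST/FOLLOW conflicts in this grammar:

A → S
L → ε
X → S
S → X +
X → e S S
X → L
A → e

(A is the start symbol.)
A FIRST/FOLLOW conflict occurs when a non-terminal N has a nullable alternative N → β (β ⇒* ε) and another alternative N → α with FIRST(α) ∩ FOLLOW(N) ≠ ∅: on such a lookahead the parser cannot decide between expanding α and letting N vanish via β.

Nullable non-terminals: L, X.
FIRST sets used below: FIRST(S) = { '+', 'e' }, FIRST(L) = { ε }
L has a nullable alternative but only one production, so nothing to check.

X: nullable alternative(s) X → L; FOLLOW(X) = { '+' }
  X → S: FIRST \ {ε} = { '+', 'e' } — overlaps FOLLOW(X) on { '+' }: CONFLICT
  X → e S S: FIRST \ {ε} = { 'e' } — disjoint from FOLLOW(X)
  X → L: FIRST \ {ε} = { } — this is the only nullable alternative, skip

A, S have no nullable alternative, so no FIRST/FOLLOW check is needed there.

So the grammar has 1 FIRST/FOLLOW conflict (marked CONFLICT above).

Answer: Yes. X → S with FOLLOW(X) on { '+' }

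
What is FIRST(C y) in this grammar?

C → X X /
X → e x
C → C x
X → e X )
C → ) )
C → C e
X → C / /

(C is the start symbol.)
FIRST sets of the non-terminals involved (from the grammar, by fixed-point iteration):
  FIRST(C) = { ')', 'e' }

To compute FIRST(C y), process the symbols left to right:
Symbol C is a non-terminal. Add FIRST(C) \ {ε} = { ')', 'e' }
C is not nullable (ε ∉ FIRST(C)), so stop here.
FIRST(C y) = { ')', 'e' }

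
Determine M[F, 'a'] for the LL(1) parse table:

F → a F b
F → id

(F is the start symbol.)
To find M[F, 'a'], we find productions for F where 'a' is in the predict set (PREDICT(N → α) = (FIRST(α) \ {ε}) ∪ (FOLLOW(N) if α ⇒* ε)).

F → a F b: PREDICT = { 'a' }
  'a' is in predict set, so this production goes in M[F, 'a']
F → id: PREDICT = { 'id' }

M[F, 'a'] = F → a F b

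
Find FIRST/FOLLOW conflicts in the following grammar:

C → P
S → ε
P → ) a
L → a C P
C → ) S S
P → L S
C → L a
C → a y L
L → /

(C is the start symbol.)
No FIRST/FOLLOW conflicts.

A FIRST/FOLLOW conflict occurs when a non-terminal N has a nullable alternative N → β (β ⇒* ε) and another alternative N → α with FIRST(α) ∩ FOLLOW(N) ≠ ∅: on such a lookahead the parser cannot decide between expanding α and letting N vanish via β.

Nullable non-terminals: S.
S has a nullable alternative but only one production, so nothing to check.

C, L, P have no nullable alternative, so no FIRST/FOLLOW check is needed there.

No FIRST/FOLLOW conflicts found.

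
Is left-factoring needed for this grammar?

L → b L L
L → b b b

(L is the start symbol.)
Yes, L has productions with common prefix 'b'

Left-factoring is needed when two productions for the same non-terminal
share a common prefix on the right-hand side.

Productions for L:
  L → b L L
  L → b b b

Found common prefix 'b' in productions for L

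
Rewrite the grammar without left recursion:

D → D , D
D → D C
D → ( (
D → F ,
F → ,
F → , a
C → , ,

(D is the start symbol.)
D → ( ( D'
D → F , D'
D' → , D D'
D' → C D'
D' → ε
F → ,
F → , a
C → , ,

D is directly left-recursive. The standard transformation for
  A → A α₁ | ... | A α_m | β₁ | ... | β_n
is
  A  → β₁ A' | ... | β_n A'
  A' → α₁ A' | ... | α_m A' | ε

D → ( ( becomes D → ( ( D'
D → F , becomes D → F , D'
D → D , D becomes D' → , D D'
D → D C becomes D' → C D'
Add D' → ε

Productions for other non-terminals are unchanged:
  F → ,
  F → , a
  C → , ,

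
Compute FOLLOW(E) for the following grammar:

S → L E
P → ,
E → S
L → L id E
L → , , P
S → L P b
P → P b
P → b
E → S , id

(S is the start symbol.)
In S → L E: E is at the end, add FOLLOW(S)
In L → L id E: E is at the end, add FOLLOW(L)

The FOLLOW sets referred to above (computed the same way, to a fixed point):
  FOLLOW(S) = { $, ',', 'b', 'id' }
  FOLLOW(L) = { ',', 'b', 'id' }

Taking the union: FOLLOW(E) = { $, ',', 'b', 'id' }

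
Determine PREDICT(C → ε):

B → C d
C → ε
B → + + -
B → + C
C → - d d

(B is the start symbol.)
PREDICT(C → ε) = (FIRST(RHS) \ {ε}) ∪ (FOLLOW(C) if ε ∈ FIRST(RHS), i.e. RHS ⇒* ε)
The right-hand side is ε (FIRST(ε) = { ε }), so the predict set is FOLLOW(C) = { $, 'd' }
PREDICT(C → ε) = { $, 'd' }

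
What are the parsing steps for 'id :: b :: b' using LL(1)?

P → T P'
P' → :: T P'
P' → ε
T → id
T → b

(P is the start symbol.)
Stack is shown with the top on the left.

Stack      Input           Action
---------------------------------
P $        id :: b :: b $  output P → T P'
T P' $     id :: b :: b $  output T → id
id P' $    id :: b :: b $  match 'id'
P' $       :: b :: b $     output P' → :: T P'
:: T P' $  :: b :: b $     match '::'
T P' $     b :: b $        output T → b
b P' $     b :: b $        match 'b'
P' $       :: b $          output P' → :: T P'
:: T P' $  :: b $          match '::'
T P' $     b $             output T → b
b P' $     b $             match 'b'
P' $       $               output P' → ε
$          $               accept

The string is accepted.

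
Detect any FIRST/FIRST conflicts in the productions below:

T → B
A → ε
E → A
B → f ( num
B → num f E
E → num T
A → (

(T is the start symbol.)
No FIRST/FIRST conflicts.

A FIRST/FIRST conflict occurs when two productions N → α and N → β for the same non-terminal have FIRST(α) ∩ FIRST(β) ≠ ∅ (with ε ∈ FIRST of a nullable right-hand side, so two nullable alternatives also conflict).

FIRST sets of the non-terminals at (or reachable through a nullable prefix from) the front of some alternative:
  FIRST(A) = { '(', ε }

Productions for A:
  A → ε: FIRST = { ε }
  A → (: FIRST = { '(' }
Productions for E:
  E → A: FIRST = { '(', ε }
  E → num T: FIRST = { 'num' }
Productions for B:
  B → f ( num: FIRST = { 'f' }
  B → num f E: FIRST = { 'num' }
T has only one production, so no FIRST/FIRST conflict is possible there.

All alternatives of each non-terminal have pairwise disjoint FIRST sets.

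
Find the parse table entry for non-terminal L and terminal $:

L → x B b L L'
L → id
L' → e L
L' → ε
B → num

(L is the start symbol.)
Empty (error entry)

To find M[L, $], we find productions for L where $ is in the predict set (PREDICT(N → α) = (FIRST(α) \ {ε}) ∪ (FOLLOW(N) if α ⇒* ε)).

L → x B b L L': PREDICT = { 'x' }
L → id: PREDICT = { 'id' }

M[L, $] is empty (no production applies)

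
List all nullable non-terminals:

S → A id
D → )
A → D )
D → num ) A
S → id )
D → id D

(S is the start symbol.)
None

There are no ε-productions, so no non-terminal can derive ε.
No non-terminals are nullable.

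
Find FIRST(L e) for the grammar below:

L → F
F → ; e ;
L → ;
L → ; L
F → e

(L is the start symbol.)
FIRST sets of the non-terminals involved (from the grammar, by fixed-point iteration):
  FIRST(L) = { ';', 'e' }

To compute FIRST(L e), process the symbols left to right:
Symbol L is a non-terminal. Add FIRST(L) \ {ε} = { ';', 'e' }
L is not nullable (ε ∉ FIRST(L)), so stop here.
FIRST(L e) = { ';', 'e' }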